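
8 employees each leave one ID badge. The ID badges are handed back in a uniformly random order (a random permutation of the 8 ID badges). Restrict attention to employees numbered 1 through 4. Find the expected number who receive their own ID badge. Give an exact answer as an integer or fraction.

1/2

Let Xᵢ = 1 if person i gets their own ID badge. For each i, P(Xᵢ=1) = 1/8.
By linearity of expectation, E[X₁+…+X_4] = 4·(1/8) = 1/2.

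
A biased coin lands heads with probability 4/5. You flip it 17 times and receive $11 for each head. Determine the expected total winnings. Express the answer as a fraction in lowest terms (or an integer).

E[#heads] = 17·4/5 = 68/5 (linearity over flips).
E[winnings] = 11·68/5 = 748/5.

748/5 dollars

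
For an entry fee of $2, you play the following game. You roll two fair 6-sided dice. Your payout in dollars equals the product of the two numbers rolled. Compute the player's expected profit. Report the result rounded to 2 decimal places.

Distribution of the product of the two numbers rolled: 1 w.p. 1/36, 2 w.p. 1/18, 3 w.p. 1/18, 4 w.p. 1/12, 5 w.p. 1/18, 6 w.p. 1/9, …
E[payout] = (1/36)·1 + (1/18)·2 + (1/18)·3 + (1/12)·4 + (1/18)·5 + (1/9)·6 + (1/18)·8 + (1/36)·9 + (1/18)·10 + (1/9)·12 + (1/18)·15 + (1/36)·16 + (1/18)·18 + (1/18)·20 + (1/18)·24 + (1/36)·25 + (1/18)·30 + (1/36)·36 = 49/4
Expected profit = 49/4 − 2 = 41/4 ≈ $10.25

$10.25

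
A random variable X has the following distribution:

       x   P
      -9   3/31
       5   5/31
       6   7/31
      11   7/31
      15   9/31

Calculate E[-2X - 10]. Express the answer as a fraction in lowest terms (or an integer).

E[-2x-10] = (3/31)·8 + (5/31)·(-20) + (7/31)·(-22) + (7/31)·(-32) + (9/31)·(-40)
     = -814/31

-814/31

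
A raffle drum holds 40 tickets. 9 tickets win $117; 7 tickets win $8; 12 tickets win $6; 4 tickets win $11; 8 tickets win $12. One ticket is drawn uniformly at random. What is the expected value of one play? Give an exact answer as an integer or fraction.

E[payout] = (9/40)·117 + (7/40)·8 + (12/40)·6 + (4/40)·11 + (8/40)·12 = 1321/40

1321/40 dollars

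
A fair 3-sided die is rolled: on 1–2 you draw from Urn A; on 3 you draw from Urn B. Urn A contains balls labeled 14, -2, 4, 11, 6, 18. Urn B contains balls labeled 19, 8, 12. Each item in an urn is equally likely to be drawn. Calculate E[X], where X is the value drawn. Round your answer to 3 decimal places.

E[X | Urn A] = (14 − 2 + 4 + 11 + 6 + 18)/6 = 17/2
E[X | Urn B] = (19 + 8 + 12)/3 = 13
E[X] = (2/3)·17/2 + (1/3)·13 = 10 ≈ 10.000

10.000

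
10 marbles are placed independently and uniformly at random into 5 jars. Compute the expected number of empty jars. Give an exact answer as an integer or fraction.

Let Xⱼ=1 if jar j is empty. P(Xⱼ=1) = ((5-1)/5)^10 = 1048576/9765625.
By linearity, E[#empty] = 5·1048576/9765625 = 1048576/1953125.

1048576/1953125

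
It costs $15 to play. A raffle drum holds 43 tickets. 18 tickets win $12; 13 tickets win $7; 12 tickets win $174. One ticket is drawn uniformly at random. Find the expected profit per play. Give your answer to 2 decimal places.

$40.70

E[payout] = (18/43)·12 + (13/43)·7 + (12/43)·174 = 2395/43
Expected profit = 2395/43 − 15 = 1750/43 ≈ $40.70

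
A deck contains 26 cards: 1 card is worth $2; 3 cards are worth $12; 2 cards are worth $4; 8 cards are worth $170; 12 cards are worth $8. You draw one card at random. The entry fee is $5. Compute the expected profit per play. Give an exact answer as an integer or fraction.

E[payout] = (1/26)·2 + (3/26)·12 + (2/26)·4 + (8/26)·170 + (12/26)·8 = 751/13
Expected profit = 751/13 − 5 = 686/13

686/13 dollars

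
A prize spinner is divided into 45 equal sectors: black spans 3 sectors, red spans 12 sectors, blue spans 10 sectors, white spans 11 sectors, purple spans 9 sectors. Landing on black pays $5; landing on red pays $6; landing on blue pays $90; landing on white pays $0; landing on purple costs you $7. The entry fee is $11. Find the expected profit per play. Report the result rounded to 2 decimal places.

E[payout] = (3/45)·5 + (12/45)·6 + (10/45)·90 + (11/45)·0 + (9/45)·(-7) = 308/15
Expected profit = 308/15 − 11 = 143/15 ≈ $9.53

$9.53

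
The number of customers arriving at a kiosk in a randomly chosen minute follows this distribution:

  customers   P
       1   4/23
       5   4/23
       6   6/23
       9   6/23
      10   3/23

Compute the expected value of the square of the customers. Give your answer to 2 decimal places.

48.09

E[X²] = (4/23)·1 + (4/23)·25 + (6/23)·36 + (6/23)·81 + (3/23)·100
     = 1106/23 ≈ 48.09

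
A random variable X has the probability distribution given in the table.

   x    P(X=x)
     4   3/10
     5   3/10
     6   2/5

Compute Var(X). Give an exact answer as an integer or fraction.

69/100

E[X] = (3/10)·4 + (3/10)·5 + (2/5)·6 = 51/10
E[X²] = (3/10)·16 + (3/10)·25 + (2/5)·36 = 267/10
Var(X) = 267/10 − (51/10)² = 69/100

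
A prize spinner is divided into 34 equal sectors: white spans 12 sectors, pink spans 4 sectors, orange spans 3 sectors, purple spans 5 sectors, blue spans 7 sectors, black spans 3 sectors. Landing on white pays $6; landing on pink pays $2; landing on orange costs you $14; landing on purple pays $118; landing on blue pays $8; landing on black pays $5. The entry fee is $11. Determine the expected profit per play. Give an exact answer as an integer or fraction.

325/34 dollars

E[payout] = (12/34)·6 + (4/34)·2 + (3/34)·(-14) + (5/34)·118 + (7/34)·8 + (3/34)·5 = 699/34
Expected profit = 699/34 − 11 = 325/34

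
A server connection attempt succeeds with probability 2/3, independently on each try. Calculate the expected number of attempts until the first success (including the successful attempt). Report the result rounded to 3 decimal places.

For a geometric distribution, E[trials] = 1/p = 1/(2/3) = 3/2.
≈ 1.500

1.500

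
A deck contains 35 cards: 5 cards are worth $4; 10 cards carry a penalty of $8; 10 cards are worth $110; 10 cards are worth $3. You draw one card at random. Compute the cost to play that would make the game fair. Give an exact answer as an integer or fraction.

E[payout] = (5/35)·4 + (10/35)·(-8) + (10/35)·110 + (10/35)·3 = 214/7
Fair fee = E[payout] = 214/7

214/7 dollars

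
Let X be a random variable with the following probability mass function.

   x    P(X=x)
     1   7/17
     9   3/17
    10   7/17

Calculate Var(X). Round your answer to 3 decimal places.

E[X] = (7/17)·1 + (3/17)·9 + (7/17)·10 = 104/17
E[X²] = (7/17)·1 + (3/17)·81 + (7/17)·100 = 950/17
Var(X) = 950/17 − (104/17)² = 5334/289 ≈ 18.457

18.457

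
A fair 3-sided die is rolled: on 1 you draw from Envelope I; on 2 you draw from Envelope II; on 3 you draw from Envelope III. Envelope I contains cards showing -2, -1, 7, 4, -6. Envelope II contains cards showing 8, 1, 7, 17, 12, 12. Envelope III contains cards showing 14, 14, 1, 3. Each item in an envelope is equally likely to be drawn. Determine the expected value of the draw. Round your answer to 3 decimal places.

E[X | Envelope I] = (-2 − 1 + 7 + 4 − 6)/5 = 2/5
E[X | Envelope II] = (8 + 1 + 7 + 17 + 12 + 12)/6 = 19/2
E[X | Envelope III] = (14 + 14 + 1 + 3)/4 = 8
E[X] = (1/3)·2/5 + (1/3)·19/2 + (1/3)·8 = 179/30 ≈ 5.967

5.967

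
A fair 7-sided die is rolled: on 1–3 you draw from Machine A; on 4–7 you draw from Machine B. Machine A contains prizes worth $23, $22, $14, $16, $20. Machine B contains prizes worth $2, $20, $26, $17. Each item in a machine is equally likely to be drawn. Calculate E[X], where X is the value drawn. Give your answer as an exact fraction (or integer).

122/7 dollars

E[X | Machine A] = (23 + 22 + 14 + 16 + 20)/5 = 19
E[X | Machine B] = (2 + 20 + 26 + 17)/4 = 65/4
E[X] = (3/7)·19 + (4/7)·65/4 = 122/7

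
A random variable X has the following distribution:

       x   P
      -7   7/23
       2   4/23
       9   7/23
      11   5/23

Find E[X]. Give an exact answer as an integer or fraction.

77/23

E[X] = (7/23)·(-7) + (4/23)·2 + (7/23)·9 + (5/23)·11
     = 77/23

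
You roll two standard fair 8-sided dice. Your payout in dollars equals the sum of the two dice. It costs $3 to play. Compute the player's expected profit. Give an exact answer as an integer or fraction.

Distribution of the sum of the two dice: 2 w.p. 1/64, 3 w.p. 1/32, 4 w.p. 3/64, 5 w.p. 1/16, 6 w.p. 5/64, 7 w.p. 3/32, …
E[payout] = (1/64)·2 + (1/32)·3 + (3/64)·4 + (1/16)·5 + (5/64)·6 + (3/32)·7 + (7/64)·8 + (1/8)·9 + (7/64)·10 + (3/32)·11 + (5/64)·12 + (1/16)·13 + (3/64)·14 + (1/32)·15 + (1/64)·16 = 9
Expected profit = 9 − 3 = 6

$6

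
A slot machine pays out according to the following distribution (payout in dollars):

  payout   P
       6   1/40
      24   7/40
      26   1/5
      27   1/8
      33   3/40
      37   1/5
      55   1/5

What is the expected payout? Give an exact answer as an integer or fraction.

169/5 dollars

E[X] = (1/40)·6 + (7/40)·24 + (1/5)·26 + (1/8)·27 + (3/40)·33 + (1/5)·37 + (1/5)·55
     = 169/5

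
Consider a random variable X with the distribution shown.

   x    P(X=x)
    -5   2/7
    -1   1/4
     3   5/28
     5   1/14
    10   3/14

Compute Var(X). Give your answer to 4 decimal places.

30.3724

E[X] = (2/7)·(-5) + (1/4)·(-1) + (5/28)·3 + (1/14)·5 + (3/14)·10 = 19/14
E[X²] = (2/7)·25 + (1/4)·1 + (5/28)·9 + (1/14)·25 + (3/14)·100 = 451/14
Var(X) = 451/14 − (19/14)² = 5953/196 ≈ 30.3724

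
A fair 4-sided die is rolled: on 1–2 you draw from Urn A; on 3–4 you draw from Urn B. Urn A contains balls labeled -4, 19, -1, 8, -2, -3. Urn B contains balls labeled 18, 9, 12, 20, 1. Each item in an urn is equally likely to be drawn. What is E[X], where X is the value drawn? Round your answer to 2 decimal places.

E[X | Urn A] = (-4 + 19 − 1 + 8 − 2 − 3)/6 = 17/6
E[X | Urn B] = (18 + 9 + 12 + 20 + 1)/5 = 12
E[X] = (1/2)·17/6 + (1/2)·12 = 89/12 ≈ 7.42

7.42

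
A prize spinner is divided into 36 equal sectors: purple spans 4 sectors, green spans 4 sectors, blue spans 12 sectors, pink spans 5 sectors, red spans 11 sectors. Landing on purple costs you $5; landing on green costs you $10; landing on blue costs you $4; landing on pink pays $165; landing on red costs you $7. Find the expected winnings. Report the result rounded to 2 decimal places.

$17.78

E[payout] = (4/36)·(-5) + (4/36)·(-10) + (12/36)·(-4) + (5/36)·165 + (11/36)·(-7) = 160/9
≈ $17.78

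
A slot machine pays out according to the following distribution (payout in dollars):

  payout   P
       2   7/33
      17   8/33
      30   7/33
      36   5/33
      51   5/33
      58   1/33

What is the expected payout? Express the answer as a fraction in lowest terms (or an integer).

E[X] = (7/33)·2 + (8/33)·17 + (7/33)·30 + (5/33)·36 + (5/33)·51 + (1/33)·58
     = 853/33

853/33 dollars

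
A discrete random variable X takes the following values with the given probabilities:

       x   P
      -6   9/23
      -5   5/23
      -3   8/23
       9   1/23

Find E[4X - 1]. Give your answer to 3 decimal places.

-17.348

E[4x-1] = (9/23)·(-25) + (5/23)·(-21) + (8/23)·(-13) + (1/23)·35
     = -399/23 ≈ -17.348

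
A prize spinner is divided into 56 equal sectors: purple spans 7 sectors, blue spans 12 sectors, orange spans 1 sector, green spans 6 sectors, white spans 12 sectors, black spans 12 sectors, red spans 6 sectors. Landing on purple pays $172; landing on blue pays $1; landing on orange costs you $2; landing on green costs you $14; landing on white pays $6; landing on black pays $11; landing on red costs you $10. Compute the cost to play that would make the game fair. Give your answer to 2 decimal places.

$22.75

E[payout] = (7/56)·172 + (12/56)·1 + (1/56)·(-2) + (6/56)·(-14) + (12/56)·6 + (12/56)·11 + (6/56)·(-10) = 91/4
Fair fee = E[payout] = 91/4 ≈ $22.75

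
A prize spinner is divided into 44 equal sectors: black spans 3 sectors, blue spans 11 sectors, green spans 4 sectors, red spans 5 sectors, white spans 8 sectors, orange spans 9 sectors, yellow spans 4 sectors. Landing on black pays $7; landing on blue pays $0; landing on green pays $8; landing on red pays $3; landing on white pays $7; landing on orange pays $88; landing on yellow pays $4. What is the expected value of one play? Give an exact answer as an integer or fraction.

E[payout] = (3/44)·7 + (11/44)·0 + (4/44)·8 + (5/44)·3 + (8/44)·7 + (9/44)·88 + (4/44)·4 = 233/11

233/11 dollars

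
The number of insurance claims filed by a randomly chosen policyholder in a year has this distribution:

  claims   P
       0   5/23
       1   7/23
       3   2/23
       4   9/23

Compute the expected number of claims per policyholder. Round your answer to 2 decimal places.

E[X] = (5/23)·0 + (7/23)·1 + (2/23)·3 + (9/23)·4
     = 49/23 ≈ 2.13

2.13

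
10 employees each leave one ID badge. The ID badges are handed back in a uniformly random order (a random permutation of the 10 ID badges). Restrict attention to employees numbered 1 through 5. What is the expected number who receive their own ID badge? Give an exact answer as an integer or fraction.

Let Xᵢ = 1 if person i gets their own ID badge. For each i, P(Xᵢ=1) = 1/10.
By linearity of expectation, E[X₁+…+X_5] = 5·(1/10) = 1/2.

1/2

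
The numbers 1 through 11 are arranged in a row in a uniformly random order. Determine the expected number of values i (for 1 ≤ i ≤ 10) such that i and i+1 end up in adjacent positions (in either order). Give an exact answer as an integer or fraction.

For each i ∈ {1,…,10}, let Xᵢ = 1 if i and i+1 are adjacent. P(Xᵢ=1) = 2·(11−1)!/11! = 2/11.
By linearity, E[ΣXᵢ] = (10)·(2/11) = 20/11.

20/11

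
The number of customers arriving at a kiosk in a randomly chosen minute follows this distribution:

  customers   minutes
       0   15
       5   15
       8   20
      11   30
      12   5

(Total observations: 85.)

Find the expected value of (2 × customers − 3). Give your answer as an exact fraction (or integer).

199/17

Total = 85, so P(customers=0) = 15/85, etc.
E[2x-3] = (3/17)·(-3) + (3/17)·7 + (4/17)·13 + (6/17)·19 + (1/17)·21
     = 199/17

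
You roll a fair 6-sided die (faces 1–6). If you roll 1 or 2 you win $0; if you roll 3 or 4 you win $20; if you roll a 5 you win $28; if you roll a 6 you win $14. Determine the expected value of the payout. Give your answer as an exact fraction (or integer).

E[payout] = (1/3)·0 + (1/6)·14 + (1/3)·20 + (1/6)·28 = 41/3

41/3 dollars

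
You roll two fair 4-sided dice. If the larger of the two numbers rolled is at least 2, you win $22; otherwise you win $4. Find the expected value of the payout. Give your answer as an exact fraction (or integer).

167/8 dollars

E[payout] = (1/16)·4 + (15/16)·22 = 167/8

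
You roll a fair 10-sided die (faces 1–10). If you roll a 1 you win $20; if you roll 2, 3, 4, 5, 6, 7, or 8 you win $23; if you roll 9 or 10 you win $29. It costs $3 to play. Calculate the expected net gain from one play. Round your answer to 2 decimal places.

$20.90

E[payout] = (1/10)·20 + (7/10)·23 + (1/5)·29 = 239/10
Expected profit = 239/10 − 3 = 209/10 ≈ $20.90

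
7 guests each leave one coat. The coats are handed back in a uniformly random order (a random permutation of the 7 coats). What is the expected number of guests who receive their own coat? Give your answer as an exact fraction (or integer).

Let Xᵢ = 1 if person i gets their own coat. For each i, P(Xᵢ=1) = 1/7.
By linearity of expectation, E[X₁+…+X_7] = 7·(1/7) = 1.

1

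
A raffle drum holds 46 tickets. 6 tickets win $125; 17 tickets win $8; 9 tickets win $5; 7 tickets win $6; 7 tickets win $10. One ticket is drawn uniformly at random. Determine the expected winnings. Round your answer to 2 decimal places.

E[payout] = (6/46)·125 + (17/46)·8 + (9/46)·5 + (7/46)·6 + (7/46)·10 = 1043/46
≈ $22.67

$22.67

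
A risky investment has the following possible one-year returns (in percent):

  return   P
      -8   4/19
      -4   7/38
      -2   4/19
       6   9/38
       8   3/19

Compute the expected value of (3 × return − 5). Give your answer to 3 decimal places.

-5.474

E[3x-5] = (4/19)·(-29) + (7/38)·(-17) + (4/19)·(-11) + (9/38)·13 + (3/19)·19
     = -104/19 ≈ -5.474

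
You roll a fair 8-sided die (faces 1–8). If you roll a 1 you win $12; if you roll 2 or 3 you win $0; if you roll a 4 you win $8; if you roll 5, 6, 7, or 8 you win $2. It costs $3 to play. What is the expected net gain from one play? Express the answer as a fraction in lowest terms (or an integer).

E[payout] = (1/4)·0 + (1/2)·2 + (1/8)·8 + (1/8)·12 = 7/2
Expected profit = 7/2 − 3 = 1/2

1/2 dollars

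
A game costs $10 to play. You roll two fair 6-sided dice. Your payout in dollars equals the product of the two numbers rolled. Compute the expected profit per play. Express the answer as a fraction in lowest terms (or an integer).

Distribution of the product of the two numbers rolled: 1 w.p. 1/36, 2 w.p. 1/18, 3 w.p. 1/18, 4 w.p. 1/12, 5 w.p. 1/18, 6 w.p. 1/9, …
E[payout] = (1/36)·1 + (1/18)·2 + (1/18)·3 + (1/12)·4 + (1/18)·5 + (1/9)·6 + (1/18)·8 + (1/36)·9 + (1/18)·10 + (1/9)·12 + (1/18)·15 + (1/36)·16 + (1/18)·18 + (1/18)·20 + (1/18)·24 + (1/36)·25 + (1/18)·30 + (1/36)·36 = 49/4
Expected profit = 49/4 − 10 = 9/4

9/4 dollars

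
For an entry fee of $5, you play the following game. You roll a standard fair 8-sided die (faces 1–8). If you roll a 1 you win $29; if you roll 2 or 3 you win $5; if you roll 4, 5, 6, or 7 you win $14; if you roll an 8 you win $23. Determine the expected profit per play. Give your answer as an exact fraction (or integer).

E[payout] = (1/4)·5 + (1/2)·14 + (1/8)·23 + (1/8)·29 = 59/4
Expected profit = 59/4 − 5 = 39/4

39/4 dollars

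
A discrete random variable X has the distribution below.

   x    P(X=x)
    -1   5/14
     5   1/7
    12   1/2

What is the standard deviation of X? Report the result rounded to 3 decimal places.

5.959

E[X] = 89/14, E[X²] = 1063/14
Var(X) = E[X²] − (E[X])² = 1063/14 − 7921/196 = 6961/196
SD(X) = √(6961/196) ≈ 5.959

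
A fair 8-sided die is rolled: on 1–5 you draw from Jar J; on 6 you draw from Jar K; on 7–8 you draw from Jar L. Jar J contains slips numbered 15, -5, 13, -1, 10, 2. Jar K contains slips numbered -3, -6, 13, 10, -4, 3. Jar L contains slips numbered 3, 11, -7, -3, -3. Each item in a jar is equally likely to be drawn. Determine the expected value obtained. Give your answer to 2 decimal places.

3.86

E[X | Jar J] = (15 − 5 + 13 − 1 + 10 + 2)/6 = 17/3
E[X | Jar K] = (-3 − 6 + 13 + 10 − 4 + 3)/6 = 13/6
E[X | Jar L] = (3 + 11 − 7 − 3 − 3)/5 = 1/5
E[X] = (5/8)·17/3 + (1/8)·13/6 + (1/4)·1/5 = 309/80 ≈ 3.86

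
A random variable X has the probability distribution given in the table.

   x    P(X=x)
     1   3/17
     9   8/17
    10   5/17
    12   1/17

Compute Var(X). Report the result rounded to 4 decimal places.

E[X] = (3/17)·1 + (8/17)·9 + (5/17)·10 + (1/17)·12 = 137/17
E[X²] = (3/17)·1 + (8/17)·81 + (5/17)·100 + (1/17)·144 = 1295/17
Var(X) = 1295/17 − (137/17)² = 3246/289 ≈ 11.2318

11.2318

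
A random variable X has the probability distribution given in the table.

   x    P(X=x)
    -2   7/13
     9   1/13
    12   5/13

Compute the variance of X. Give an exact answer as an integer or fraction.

E[X] = (7/13)·(-2) + (1/13)·9 + (5/13)·12 = 55/13
E[X²] = (7/13)·4 + (1/13)·81 + (5/13)·144 = 829/13
Var(X) = 829/13 − (55/13)² = 7752/169

7752/169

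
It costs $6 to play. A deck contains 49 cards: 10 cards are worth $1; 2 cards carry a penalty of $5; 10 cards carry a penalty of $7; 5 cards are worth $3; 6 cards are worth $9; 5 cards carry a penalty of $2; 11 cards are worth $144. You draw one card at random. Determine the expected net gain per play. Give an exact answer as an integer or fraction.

E[payout] = (10/49)·1 + (2/49)·(-5) + (10/49)·(-7) + (5/49)·3 + (6/49)·9 + (5/49)·(-2) + (11/49)·144 = 1573/49
Expected profit = 1573/49 − 6 = 1279/49

1279/49 dollars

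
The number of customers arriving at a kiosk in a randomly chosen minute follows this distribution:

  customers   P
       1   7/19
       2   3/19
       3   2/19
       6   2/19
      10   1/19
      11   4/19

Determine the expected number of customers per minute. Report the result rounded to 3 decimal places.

4.474

E[X] = (7/19)·1 + (3/19)·2 + (2/19)·3 + (2/19)·6 + (1/19)·10 + (4/19)·11
     = 85/19 ≈ 4.474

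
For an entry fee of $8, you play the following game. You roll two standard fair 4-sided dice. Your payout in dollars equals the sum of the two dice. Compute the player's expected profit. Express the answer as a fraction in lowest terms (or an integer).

Distribution of the sum of the two dice: 2 w.p. 1/16, 3 w.p. 1/8, 4 w.p. 3/16, 5 w.p. 1/4, 6 w.p. 3/16, 7 w.p. 1/8, …
E[payout] = (1/16)·2 + (1/8)·3 + (3/16)·4 + (1/4)·5 + (3/16)·6 + (1/8)·7 + (1/16)·8 = 5
Expected profit = 5 − 8 = -3

-$3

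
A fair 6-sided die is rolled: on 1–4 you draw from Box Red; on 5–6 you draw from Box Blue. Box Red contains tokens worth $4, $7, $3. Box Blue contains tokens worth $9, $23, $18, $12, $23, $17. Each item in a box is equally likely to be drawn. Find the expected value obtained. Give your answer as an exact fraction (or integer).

79/9 dollars

E[X | Box Red] = (4 + 7 + 3)/3 = 14/3
E[X | Box Blue] = (9 + 23 + 18 + 12 + 23 + 17)/6 = 17
E[X] = (2/3)·14/3 + (1/3)·17 = 79/9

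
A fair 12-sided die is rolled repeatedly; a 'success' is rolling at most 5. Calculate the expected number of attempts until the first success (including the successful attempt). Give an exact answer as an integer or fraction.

12/5

For a geometric distribution, E[trials] = 1/p = 1/(5/12) = 12/5.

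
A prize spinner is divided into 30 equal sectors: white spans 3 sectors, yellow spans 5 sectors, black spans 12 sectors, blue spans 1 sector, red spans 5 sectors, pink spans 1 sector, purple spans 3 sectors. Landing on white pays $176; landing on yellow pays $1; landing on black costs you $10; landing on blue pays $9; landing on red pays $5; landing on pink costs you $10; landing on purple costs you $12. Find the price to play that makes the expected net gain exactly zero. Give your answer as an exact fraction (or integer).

401/30 dollars

E[payout] = (3/30)·176 + (5/30)·1 + (12/30)·(-10) + (1/30)·9 + (5/30)·5 + (1/30)·(-10) + (3/30)·(-12) = 401/30
Fair fee = E[payout] = 401/30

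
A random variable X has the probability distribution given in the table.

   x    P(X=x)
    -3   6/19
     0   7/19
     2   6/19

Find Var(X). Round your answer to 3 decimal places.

E[X] = (6/19)·(-3) + (7/19)·0 + (6/19)·2 = -6/19
E[X²] = (6/19)·9 + (7/19)·0 + (6/19)·4 = 78/19
Var(X) = 78/19 − (-6/19)² = 1446/361 ≈ 4.006

4.006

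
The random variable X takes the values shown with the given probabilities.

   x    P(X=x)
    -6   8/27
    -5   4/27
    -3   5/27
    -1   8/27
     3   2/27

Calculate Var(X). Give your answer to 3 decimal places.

7.089

E[X] = (8/27)·(-6) + (4/27)·(-5) + (5/27)·(-3) + (8/27)·(-1) + (2/27)·3 = -85/27
E[X²] = (8/27)·36 + (4/27)·25 + (5/27)·9 + (8/27)·1 + (2/27)·9 = 17
Var(X) = 17 − (-85/27)² = 5168/729 ≈ 7.089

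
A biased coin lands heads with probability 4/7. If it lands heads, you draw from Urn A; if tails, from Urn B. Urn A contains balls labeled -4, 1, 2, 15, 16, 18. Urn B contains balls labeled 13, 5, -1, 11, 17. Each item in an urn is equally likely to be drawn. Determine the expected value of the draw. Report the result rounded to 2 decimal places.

E[X | Urn A] = (-4 + 1 + 2 + 15 + 16 + 18)/6 = 8
E[X | Urn B] = (13 + 5 − 1 + 11 + 17)/5 = 9
E[X] = (4/7)·8 + (3/7)·9 = 59/7 ≈ 8.43

8.43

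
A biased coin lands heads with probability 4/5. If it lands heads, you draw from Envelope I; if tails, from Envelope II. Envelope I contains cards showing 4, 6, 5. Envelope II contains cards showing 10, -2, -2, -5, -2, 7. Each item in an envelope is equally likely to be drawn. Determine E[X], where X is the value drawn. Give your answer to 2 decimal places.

4.20

E[X | Envelope I] = (4 + 6 + 5)/3 = 5
E[X | Envelope II] = (10 − 2 − 2 − 5 − 2 + 7)/6 = 1
E[X] = (4/5)·5 + (1/5)·1 = 21/5 ≈ 4.20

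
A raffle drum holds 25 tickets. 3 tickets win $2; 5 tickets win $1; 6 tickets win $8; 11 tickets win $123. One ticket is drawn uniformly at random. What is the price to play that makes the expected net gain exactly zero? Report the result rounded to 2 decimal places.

$56.48

E[payout] = (3/25)·2 + (5/25)·1 + (6/25)·8 + (11/25)·123 = 1412/25
Fair fee = E[payout] = 1412/25 ≈ $56.48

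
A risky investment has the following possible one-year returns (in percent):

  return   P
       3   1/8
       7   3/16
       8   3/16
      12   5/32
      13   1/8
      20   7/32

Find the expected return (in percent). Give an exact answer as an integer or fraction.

177/16

E[X] = (1/8)·3 + (3/16)·7 + (3/16)·8 + (5/32)·12 + (1/8)·13 + (7/32)·20
     = 177/16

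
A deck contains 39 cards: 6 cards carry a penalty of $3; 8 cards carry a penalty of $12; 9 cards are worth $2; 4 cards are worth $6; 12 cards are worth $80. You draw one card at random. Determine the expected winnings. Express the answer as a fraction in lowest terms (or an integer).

296/13 dollars

E[payout] = (6/39)·(-3) + (8/39)·(-12) + (9/39)·2 + (4/39)·6 + (12/39)·80 = 296/13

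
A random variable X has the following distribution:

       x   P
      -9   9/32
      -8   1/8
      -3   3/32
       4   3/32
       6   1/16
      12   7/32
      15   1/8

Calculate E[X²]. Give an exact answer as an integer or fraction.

95

E[X²] = (9/32)·81 + (1/8)·64 + (3/32)·9 + (3/32)·16 + (1/16)·36 + (7/32)·144 + (1/8)·225
     = 95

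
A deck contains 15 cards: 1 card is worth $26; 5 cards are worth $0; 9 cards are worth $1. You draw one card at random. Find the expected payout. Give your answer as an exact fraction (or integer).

7/3 dollars

E[payout] = (1/15)·26 + (5/15)·0 + (9/15)·1 = 7/3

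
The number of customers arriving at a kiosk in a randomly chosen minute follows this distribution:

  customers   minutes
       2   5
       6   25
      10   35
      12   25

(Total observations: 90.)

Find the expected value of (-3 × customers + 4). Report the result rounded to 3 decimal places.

-23.000

Total = 90, so P(customers=2) = 5/90, etc.
E[-3x+4] = (1/18)·(-2) + (5/18)·(-14) + (7/18)·(-26) + (5/18)·(-32)
     = -23 ≈ -23.000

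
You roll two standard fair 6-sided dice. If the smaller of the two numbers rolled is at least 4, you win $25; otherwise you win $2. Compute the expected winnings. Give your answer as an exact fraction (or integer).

E[payout] = (3/4)·2 + (1/4)·25 = 31/4

31/4 dollars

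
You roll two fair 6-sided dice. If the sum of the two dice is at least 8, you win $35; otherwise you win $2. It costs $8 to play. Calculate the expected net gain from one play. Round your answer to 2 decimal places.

$7.75

E[payout] = (7/12)·2 + (5/12)·35 = 63/4
Expected profit = 63/4 − 8 = 31/4 ≈ $7.75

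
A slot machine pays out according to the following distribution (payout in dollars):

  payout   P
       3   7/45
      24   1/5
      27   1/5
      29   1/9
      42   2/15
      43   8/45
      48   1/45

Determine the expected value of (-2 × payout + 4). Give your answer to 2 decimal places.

-52.40

E[-2x+4] = (7/45)·(-2) + (1/5)·(-44) + (1/5)·(-50) + (1/9)·(-54) + (2/15)·(-80) + (8/45)·(-82) + (1/45)·(-92)
     = -262/5 ≈ -52.40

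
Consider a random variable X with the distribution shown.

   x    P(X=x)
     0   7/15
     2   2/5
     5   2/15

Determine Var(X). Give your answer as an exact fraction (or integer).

E[X] = (7/15)·0 + (2/5)·2 + (2/15)·5 = 22/15
E[X²] = (7/15)·0 + (2/5)·4 + (2/15)·25 = 74/15
Var(X) = 74/15 − (22/15)² = 626/225

626/225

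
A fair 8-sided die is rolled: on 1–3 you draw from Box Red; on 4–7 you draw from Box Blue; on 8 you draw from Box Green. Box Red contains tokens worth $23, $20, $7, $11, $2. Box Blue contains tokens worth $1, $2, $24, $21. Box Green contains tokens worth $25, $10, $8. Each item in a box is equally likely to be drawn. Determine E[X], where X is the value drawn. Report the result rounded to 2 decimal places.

$12.52

E[X | Box Red] = (23 + 20 + 7 + 11 + 2)/5 = 63/5
E[X | Box Blue] = (1 + 2 + 24 + 21)/4 = 12
E[X | Box Green] = (25 + 10 + 8)/3 = 43/3
E[X] = (3/8)·63/5 + (1/2)·12 + (1/8)·43/3 = 751/60 ≈ 12.52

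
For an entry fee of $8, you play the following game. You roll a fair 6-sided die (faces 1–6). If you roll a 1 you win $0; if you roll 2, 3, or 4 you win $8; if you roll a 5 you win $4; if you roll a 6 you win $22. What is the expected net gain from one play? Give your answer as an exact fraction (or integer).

1/3 dollars

E[payout] = (1/6)·0 + (1/6)·4 + (1/2)·8 + (1/6)·22 = 25/3
Expected profit = 25/3 − 8 = 1/3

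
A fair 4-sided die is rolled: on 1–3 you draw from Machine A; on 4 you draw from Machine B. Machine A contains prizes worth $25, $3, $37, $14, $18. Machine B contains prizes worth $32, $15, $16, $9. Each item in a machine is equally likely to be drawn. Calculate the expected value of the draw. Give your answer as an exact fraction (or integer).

E[X | Machine A] = (25 + 3 + 37 + 14 + 18)/5 = 97/5
E[X | Machine B] = (32 + 15 + 16 + 9)/4 = 18
E[X] = (3/4)·97/5 + (1/4)·18 = 381/20

381/20 dollars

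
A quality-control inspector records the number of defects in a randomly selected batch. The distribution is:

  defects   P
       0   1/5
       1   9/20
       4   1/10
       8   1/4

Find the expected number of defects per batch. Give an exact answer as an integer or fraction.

E[X] = (1/5)·0 + (9/20)·1 + (1/10)·4 + (1/4)·8
     = 57/20

57/20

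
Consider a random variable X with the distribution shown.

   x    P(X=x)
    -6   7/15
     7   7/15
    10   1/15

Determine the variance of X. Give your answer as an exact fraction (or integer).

E[X] = (7/15)·(-6) + (7/15)·7 + (1/15)·10 = 17/15
E[X²] = (7/15)·36 + (7/15)·49 + (1/15)·100 = 139/3
Var(X) = 139/3 − (17/15)² = 10136/225

10136/225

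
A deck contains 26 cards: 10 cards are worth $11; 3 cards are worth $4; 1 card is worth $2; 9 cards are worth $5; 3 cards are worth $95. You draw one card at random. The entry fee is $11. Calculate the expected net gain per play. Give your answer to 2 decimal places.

E[payout] = (10/26)·11 + (3/26)·4 + (1/26)·2 + (9/26)·5 + (3/26)·95 = 227/13
Expected profit = 227/13 − 11 = 84/13 ≈ $6.46

$6.46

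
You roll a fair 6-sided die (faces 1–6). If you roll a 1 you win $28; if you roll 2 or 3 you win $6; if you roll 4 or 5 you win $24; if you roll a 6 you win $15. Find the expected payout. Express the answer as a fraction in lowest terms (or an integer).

E[payout] = (1/3)·6 + (1/6)·15 + (1/3)·24 + (1/6)·28 = 103/6

103/6 dollars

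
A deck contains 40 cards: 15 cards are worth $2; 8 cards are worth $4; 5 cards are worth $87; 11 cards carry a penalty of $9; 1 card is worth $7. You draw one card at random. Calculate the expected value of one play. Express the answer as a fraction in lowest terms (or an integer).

E[payout] = (15/40)·2 + (8/40)·4 + (5/40)·87 + (11/40)·(-9) + (1/40)·7 = 81/8

81/8 dollars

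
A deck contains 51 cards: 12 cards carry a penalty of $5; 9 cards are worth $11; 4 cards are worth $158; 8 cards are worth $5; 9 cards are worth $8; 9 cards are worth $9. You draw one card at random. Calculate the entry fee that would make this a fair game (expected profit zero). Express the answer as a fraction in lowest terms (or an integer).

E[payout] = (12/51)·(-5) + (9/51)·11 + (4/51)·158 + (8/51)·5 + (9/51)·8 + (9/51)·9 = 288/17
Fair fee = E[payout] = 288/17

288/17 dollars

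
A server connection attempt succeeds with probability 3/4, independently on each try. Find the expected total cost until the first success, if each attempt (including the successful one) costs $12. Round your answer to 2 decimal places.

$16.00

E[#attempts] = 1/p = 4/3; E[cost] = 12·4/3 = 16.
≈ 16.00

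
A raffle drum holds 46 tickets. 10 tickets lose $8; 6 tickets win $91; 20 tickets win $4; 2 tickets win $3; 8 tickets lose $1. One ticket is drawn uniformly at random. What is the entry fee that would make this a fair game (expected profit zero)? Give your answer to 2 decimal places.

$11.83

E[payout] = (10/46)·(-8) + (6/46)·91 + (20/46)·4 + (2/46)·3 + (8/46)·(-1) = 272/23
Fair fee = E[payout] = 272/23 ≈ $11.83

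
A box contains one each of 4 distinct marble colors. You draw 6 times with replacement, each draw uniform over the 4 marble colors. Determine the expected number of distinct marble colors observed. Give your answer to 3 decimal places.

3.288

Let Xⱼ=1 if type j appears at least once. P(Xⱼ=1) = 1 − ((4−1)/4)^6 = 3367/4096.
E[#distinct] = 4·3367/4096 = 3367/1024.
≈ 3.288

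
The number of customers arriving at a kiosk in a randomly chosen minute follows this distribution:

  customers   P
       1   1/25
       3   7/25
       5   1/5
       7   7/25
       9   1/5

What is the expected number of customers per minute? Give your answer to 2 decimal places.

5.64

E[X] = (1/25)·1 + (7/25)·3 + (1/5)·5 + (7/25)·7 + (1/5)·9
     = 141/25 ≈ 5.64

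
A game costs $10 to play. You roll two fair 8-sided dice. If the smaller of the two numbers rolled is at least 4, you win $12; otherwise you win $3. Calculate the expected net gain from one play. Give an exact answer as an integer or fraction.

E[payout] = (39/64)·3 + (25/64)·12 = 417/64
Expected profit = 417/64 − 10 = -223/64

-223/64 dollars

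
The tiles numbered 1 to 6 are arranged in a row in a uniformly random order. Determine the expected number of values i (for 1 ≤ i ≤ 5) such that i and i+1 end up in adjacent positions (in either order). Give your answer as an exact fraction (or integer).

For each i ∈ {1,…,5}, let Xᵢ = 1 if i and i+1 are adjacent. P(Xᵢ=1) = 2·(6−1)!/6! = 2/6.
By linearity, E[ΣXᵢ] = (5)·(2/6) = 5/3.

5/3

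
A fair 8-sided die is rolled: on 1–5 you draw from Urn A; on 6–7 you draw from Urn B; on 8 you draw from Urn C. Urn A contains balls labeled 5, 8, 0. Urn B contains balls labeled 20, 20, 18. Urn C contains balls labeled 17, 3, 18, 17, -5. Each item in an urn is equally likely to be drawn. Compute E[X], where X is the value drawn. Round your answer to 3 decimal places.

8.792

E[X | Urn A] = (5 + 8 + 0)/3 = 13/3
E[X | Urn B] = (20 + 20 + 18)/3 = 58/3
E[X | Urn C] = (17 + 3 + 18 + 17 − 5)/5 = 10
E[X] = (5/8)·13/3 + (1/4)·58/3 + (1/8)·10 = 211/24 ≈ 8.792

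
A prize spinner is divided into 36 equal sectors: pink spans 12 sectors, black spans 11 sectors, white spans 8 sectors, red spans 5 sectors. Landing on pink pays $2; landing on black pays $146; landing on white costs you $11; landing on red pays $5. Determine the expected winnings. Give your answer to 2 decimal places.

E[payout] = (12/36)·2 + (11/36)·146 + (8/36)·(-11) + (5/36)·5 = 1567/36
≈ $43.53

$43.53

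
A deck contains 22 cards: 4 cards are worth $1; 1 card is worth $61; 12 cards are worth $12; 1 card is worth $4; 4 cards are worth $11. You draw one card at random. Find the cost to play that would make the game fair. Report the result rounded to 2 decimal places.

$11.68

E[payout] = (4/22)·1 + (1/22)·61 + (12/22)·12 + (1/22)·4 + (4/22)·11 = 257/22
Fair fee = E[payout] = 257/22 ≈ $11.68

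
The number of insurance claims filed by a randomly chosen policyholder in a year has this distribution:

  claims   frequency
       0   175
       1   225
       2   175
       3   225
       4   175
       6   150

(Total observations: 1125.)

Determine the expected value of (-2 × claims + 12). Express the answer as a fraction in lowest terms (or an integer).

Total = 1125, so P(claims=0) = 175/1125, etc.
E[-2x+12] = (7/45)·12 + (1/5)·10 + (7/45)·8 + (1/5)·6 + (7/45)·4 + (2/15)·0
     = 104/15

104/15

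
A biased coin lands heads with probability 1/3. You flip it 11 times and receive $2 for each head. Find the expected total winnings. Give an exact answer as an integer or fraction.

22/3 dollars

E[#heads] = 11·1/3 = 11/3 (linearity over flips).
E[winnings] = 2·11/3 = 22/3.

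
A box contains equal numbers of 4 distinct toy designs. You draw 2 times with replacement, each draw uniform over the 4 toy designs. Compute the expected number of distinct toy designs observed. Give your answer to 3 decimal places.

1.750

Let Xⱼ=1 if type j appears at least once. P(Xⱼ=1) = 1 − ((4−1)/4)^2 = 7/16.
E[#distinct] = 4·7/16 = 7/4.
≈ 1.750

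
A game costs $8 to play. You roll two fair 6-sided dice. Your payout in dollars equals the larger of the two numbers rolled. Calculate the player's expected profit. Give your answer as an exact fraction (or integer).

Distribution of the larger of the two numbers rolled: 1 w.p. 1/36, 2 w.p. 1/12, 3 w.p. 5/36, 4 w.p. 7/36, 5 w.p. 1/4, 6 w.p. 11/36
E[payout] = (1/36)·1 + (1/12)·2 + (5/36)·3 + (7/36)·4 + (1/4)·5 + (11/36)·6 = 161/36
Expected profit = 161/36 − 8 = -127/36

-127/36 dollars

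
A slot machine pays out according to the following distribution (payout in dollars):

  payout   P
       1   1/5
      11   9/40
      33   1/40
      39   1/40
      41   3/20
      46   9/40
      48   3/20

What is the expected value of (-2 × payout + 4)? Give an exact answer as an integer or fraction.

E[-2x+4] = (1/5)·2 + (9/40)·(-18) + (1/40)·(-62) + (1/40)·(-74) + (3/20)·(-78) + (9/40)·(-88) + (3/20)·(-92)
     = -1047/20

-1047/20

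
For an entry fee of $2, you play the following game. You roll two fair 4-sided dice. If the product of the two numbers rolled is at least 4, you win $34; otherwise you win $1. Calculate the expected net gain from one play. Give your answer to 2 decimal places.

E[payout] = (5/16)·1 + (11/16)·34 = 379/16
Expected profit = 379/16 − 2 = 347/16 ≈ $21.69

$21.69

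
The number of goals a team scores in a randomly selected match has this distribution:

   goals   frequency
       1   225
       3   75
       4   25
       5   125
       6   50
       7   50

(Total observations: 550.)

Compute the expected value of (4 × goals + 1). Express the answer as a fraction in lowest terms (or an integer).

157/11

Total = 550, so P(goals=1) = 225/550, etc.
E[4x+1] = (9/22)·5 + (3/22)·13 + (1/22)·17 + (5/22)·21 + (1/11)·25 + (1/11)·29
     = 157/11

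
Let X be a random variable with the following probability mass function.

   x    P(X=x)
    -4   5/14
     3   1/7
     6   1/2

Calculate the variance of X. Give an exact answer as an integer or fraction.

21

E[X] = (5/14)·(-4) + (1/7)·3 + (1/2)·6 = 2
E[X²] = (5/14)·16 + (1/7)·9 + (1/2)·36 = 25
Var(X) = 25 − (2)² = 21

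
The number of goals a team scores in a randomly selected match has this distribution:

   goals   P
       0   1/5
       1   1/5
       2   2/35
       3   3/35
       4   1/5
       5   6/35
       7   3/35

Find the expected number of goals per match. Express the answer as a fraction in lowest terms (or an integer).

99/35

E[X] = (1/5)·0 + (1/5)·1 + (2/35)·2 + (3/35)·3 + (1/5)·4 + (6/35)·5 + (3/35)·7
     = 99/35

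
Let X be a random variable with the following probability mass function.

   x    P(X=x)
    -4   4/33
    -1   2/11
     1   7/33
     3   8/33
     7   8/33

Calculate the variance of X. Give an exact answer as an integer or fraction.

13628/1089

E[X] = (4/33)·(-4) + (2/11)·(-1) + (7/33)·1 + (8/33)·3 + (8/33)·7 = 65/33
E[X²] = (4/33)·16 + (2/11)·1 + (7/33)·1 + (8/33)·9 + (8/33)·49 = 541/33
Var(X) = 541/33 − (65/33)² = 13628/1089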